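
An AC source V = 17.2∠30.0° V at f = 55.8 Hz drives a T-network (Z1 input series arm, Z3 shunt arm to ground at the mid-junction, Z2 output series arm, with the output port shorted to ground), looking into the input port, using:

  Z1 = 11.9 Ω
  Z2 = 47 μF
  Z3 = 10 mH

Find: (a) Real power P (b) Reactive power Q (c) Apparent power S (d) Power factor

Step 1 — Angular frequency: ω = 2π·f = 2π·55.8 = 350.6 rad/s.
Step 2 — Component impedances:
  Z1: Z = R = 11.9 Ω
  Z2: Z = 1/(jωC) = -j/(ω·C) = 0 - j60.69 Ω
  Z3: Z = jωL = j·350.6·0.01 = 0 + j3.506 Ω
Step 3 — With the output port shorted to ground, the output series arm Z2 runs from the junction to ground; the shunt arm Z3 also runs from the junction to ground. They appear in parallel: Z3 || Z2 = 0 + j3.721 Ω.
Step 4 — Series with input arm Z1: Z_in = Z1 + (Z3 || Z2) = 11.9 + j3.721 Ω = 12.47∠17.4° Ω.
Step 5 — Source phasor: V = 17.2∠30.0° V = 14.9 + j8.6 V.
Step 6 — Current: I = V / Z = 1.346 + j0.3018 A = 1.38∠12.6° A.
Step 7 — Complex power: S = V·I* = 22.65 + j7.081 VA.
Step 8 — Real power: P = Re(S) = 22.65 W.
Step 9 — Reactive power: Q = Im(S) = 7.081 VAR.
Step 10 — Apparent power: |S| = 23.73 VA.
Step 11 — Power factor: PF = P/|S| = 0.9544 (lagging).

(a) P = 22.65 W  (b) Q = 7.081 VAR  (c) S = 23.73 VA  (d) PF = 0.9544 (lagging)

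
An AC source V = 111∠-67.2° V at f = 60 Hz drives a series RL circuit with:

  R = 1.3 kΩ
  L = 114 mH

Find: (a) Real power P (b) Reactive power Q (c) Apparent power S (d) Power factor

Step 1 — Angular frequency: ω = 2π·f = 2π·60 = 377 rad/s.
Step 2 — Component impedances:
  R: Z = R = 1300 Ω
  L: Z = jωL = j·377·0.114 = 0 + j42.98 Ω
Step 3 — Series combination: Z_total = R + L = 1300 + j42.98 Ω = 1301∠1.9° Ω.
Step 4 — Source phasor: V = 111∠-67.2° V = 43.01 - j102.3 V.
Step 5 — Current: I = V / Z = 0.03045 - j0.07972 A = 0.08534∠-69.1° A.
Step 6 — Complex power: S = V·I* = 9.467 + j0.313 VA.
Step 7 — Real power: P = Re(S) = 9.467 W.
Step 8 — Reactive power: Q = Im(S) = 0.313 VAR.
Step 9 — Apparent power: |S| = 9.473 VA.
Step 10 — Power factor: PF = P/|S| = 0.9995 (lagging).

(a) P = 9.467 W  (b) Q = 0.313 VAR  (c) S = 9.473 VA  (d) PF = 0.9995 (lagging)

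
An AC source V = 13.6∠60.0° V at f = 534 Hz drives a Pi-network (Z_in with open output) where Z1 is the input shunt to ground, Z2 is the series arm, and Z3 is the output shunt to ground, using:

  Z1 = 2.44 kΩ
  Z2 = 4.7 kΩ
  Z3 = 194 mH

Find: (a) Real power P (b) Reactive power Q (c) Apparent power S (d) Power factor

Step 1 — Angular frequency: ω = 2π·f = 2π·534 = 3355 rad/s.
Step 2 — Component impedances:
  Z1: Z = R = 2440 Ω
  Z2: Z = R = 4700 Ω
  Z3: Z = jωL = j·3355·0.194 = 0 + j650.9 Ω
Step 3 — With open output, the series arm Z2 and the output shunt Z3 appear in series to ground: Z2 + Z3 = 4700 + j650.9 Ω.
Step 4 — Parallel with input shunt Z1: Z_in = Z1 || (Z2 + Z3) = 1613 + j75.39 Ω = 1615∠2.7° Ω.
Step 5 — Source phasor: V = 13.6∠60.0° V = 6.8 + j11.78 V.
Step 6 — Current: I = V / Z = 0.004547 + j0.007089 A = 0.008422∠57.3° A.
Step 7 — Complex power: S = V·I* = 0.1144 + j0.005348 VA.
Step 8 — Real power: P = Re(S) = 0.1144 W.
Step 9 — Reactive power: Q = Im(S) = 0.005348 VAR.
Step 10 — Apparent power: |S| = 0.1145 VA.
Step 11 — Power factor: PF = P/|S| = 0.9989 (lagging).

(a) P = 0.1144 W  (b) Q = 0.005348 VAR  (c) S = 0.1145 VA  (d) PF = 0.9989 (lagging)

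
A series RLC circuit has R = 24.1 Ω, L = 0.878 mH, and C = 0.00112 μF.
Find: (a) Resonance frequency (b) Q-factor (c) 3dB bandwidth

Step 1 — Resonance condition Im(Z)=0 gives ω₀ = 1/√(LC).
Step 2 — ω₀ = 1/√(0.000878·1.12e-09) = 1.008e+06 rad/s.
Step 3 — f₀ = ω₀/(2π) = 1.605e+05 Hz.
Step 4 — Series Q: Q = ω₀L/R = 1.008e+06·0.000878/24.1 = 36.74.
Step 5 — 3dB bandwidth: Δω = ω₀/Q = 2.745e+04 rad/s; BW = Δω/(2π) = 4369 Hz.

(a) f₀ = 1.605e+05 Hz  (b) Q = 36.74  (c) BW = 4369 Hz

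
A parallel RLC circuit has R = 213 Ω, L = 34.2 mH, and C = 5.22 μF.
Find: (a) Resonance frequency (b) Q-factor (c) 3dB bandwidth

Step 1 — Resonance: ω₀ = 1/√(LC) = 1/√(0.0342·5.22e-06) = 2367 rad/s.
Step 2 — f₀ = ω₀/(2π) = 376.7 Hz.
Step 3 — Parallel Q: Q = R/(ω₀L) = 213/(2367·0.0342) = 2.631.
Step 4 — Bandwidth: Δω = ω₀/Q = 899.4 rad/s; BW = Δω/(2π) = 143.1 Hz.

(a) f₀ = 376.7 Hz  (b) Q = 2.631  (c) BW = 143.1 Hz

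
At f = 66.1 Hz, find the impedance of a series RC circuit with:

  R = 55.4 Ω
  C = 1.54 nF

Step 1 — Angular frequency: ω = 2π·f = 2π·66.1 = 415.3 rad/s.
Step 2 — Component impedances:
  R: Z = R = 55.4 Ω
  C: Z = 1/(jωC) = -j/(ω·C) = 0 - j1.564e+06 Ω
Step 3 — Series combination: Z_total = R + C = 55.4 - j1.564e+06 Ω = 1.564e+06∠-90.0° Ω.

Z = 55.4 - j1.564e+06 Ω = 1.564e+06∠-90.0° Ω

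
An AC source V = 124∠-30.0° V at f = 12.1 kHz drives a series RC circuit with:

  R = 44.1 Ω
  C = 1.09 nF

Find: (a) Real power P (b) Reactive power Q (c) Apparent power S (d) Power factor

Step 1 — Angular frequency: ω = 2π·f = 2π·1.21e+04 = 7.603e+04 rad/s.
Step 2 — Component impedances:
  R: Z = R = 44.1 Ω
  C: Z = 1/(jωC) = -j/(ω·C) = 0 - j1.207e+04 Ω
Step 3 — Series combination: Z_total = R + C = 44.1 - j1.207e+04 Ω = 1.207e+04∠-89.8° Ω.
Step 4 — Source phasor: V = 124∠-30.0° V = 107.4 - j62 V.
Step 5 — Current: I = V / Z = 0.00517 + j0.00888 A = 0.01028∠59.8° A.
Step 6 — Complex power: S = V·I* = 0.004657 - j1.274 VA.
Step 7 — Real power: P = Re(S) = 0.004657 W.
Step 8 — Reactive power: Q = Im(S) = -1.274 VAR.
Step 9 — Apparent power: |S| = 1.274 VA.
Step 10 — Power factor: PF = P/|S| = 0.003654 (leading).

(a) P = 0.004657 W  (b) Q = -1.274 VAR  (c) S = 1.274 VA  (d) PF = 0.003654 (leading)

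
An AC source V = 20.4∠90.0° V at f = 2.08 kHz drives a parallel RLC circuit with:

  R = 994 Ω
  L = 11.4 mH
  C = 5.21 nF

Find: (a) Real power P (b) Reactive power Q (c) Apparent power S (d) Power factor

Step 1 — Angular frequency: ω = 2π·f = 2π·2080 = 1.307e+04 rad/s.
Step 2 — Component impedances:
  R: Z = R = 994 Ω
  L: Z = jωL = j·1.307e+04·0.0114 = 0 + j149 Ω
  C: Z = 1/(jωC) = -j/(ω·C) = 0 - j1.469e+04 Ω
Step 3 — Parallel combination: 1/Z_total = 1/R + 1/L + 1/C; Z_total = 22.28 + j147.1 Ω = 148.8∠81.4° Ω.
Step 4 — Source phasor: V = 20.4∠90.0° V = 0 + j20.4 V.
Step 5 — Current: I = V / Z = 0.1355 + j0.02052 A = 0.1371∠8.6° A.
Step 6 — Complex power: S = V·I* = 0.4187 + j2.765 VA.
Step 7 — Real power: P = Re(S) = 0.4187 W.
Step 8 — Reactive power: Q = Im(S) = 2.765 VAR.
Step 9 — Apparent power: |S| = 2.796 VA.
Step 10 — Power factor: PF = P/|S| = 0.1497 (lagging).

(a) P = 0.4187 W  (b) Q = 2.765 VAR  (c) S = 2.796 VA  (d) PF = 0.1497 (lagging)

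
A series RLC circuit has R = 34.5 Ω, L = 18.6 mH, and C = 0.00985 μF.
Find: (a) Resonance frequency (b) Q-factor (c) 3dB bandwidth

Step 1 — Resonance condition Im(Z)=0 gives ω₀ = 1/√(LC).
Step 2 — ω₀ = 1/√(0.0186·9.85e-09) = 7.388e+04 rad/s.
Step 3 — f₀ = ω₀/(2π) = 1.176e+04 Hz.
Step 4 — Series Q: Q = ω₀L/R = 7.388e+04·0.0186/34.5 = 39.83.
Step 5 — 3dB bandwidth: Δω = ω₀/Q = 1855 rad/s; BW = Δω/(2π) = 295.2 Hz.

(a) f₀ = 1.176e+04 Hz  (b) Q = 39.83  (c) BW = 295.2 Hz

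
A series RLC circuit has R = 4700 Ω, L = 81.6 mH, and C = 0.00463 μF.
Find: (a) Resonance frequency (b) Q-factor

Step 1 — Resonance condition Im(Z)=0 gives ω₀ = 1/√(LC).
Step 2 — ω₀ = 1/√(0.0816·4.63e-09) = 5.145e+04 rad/s.
Step 3 — f₀ = ω₀/(2π) = 8188 Hz.
Step 4 — Series Q: Q = ω₀L/R = 5.145e+04·0.0816/4700 = 0.8932.

(a) f₀ = 8188 Hz  (b) Q = 0.8932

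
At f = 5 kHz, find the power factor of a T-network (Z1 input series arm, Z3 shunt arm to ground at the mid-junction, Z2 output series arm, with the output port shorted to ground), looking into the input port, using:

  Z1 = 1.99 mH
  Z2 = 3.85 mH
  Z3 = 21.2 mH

Step 1 — Angular frequency: ω = 2π·f = 2π·5000 = 3.142e+04 rad/s.
Step 2 — Component impedances:
  Z1: Z = jωL = j·3.142e+04·0.00199 = 0 + j62.52 Ω
  Z2: Z = jωL = j·3.142e+04·0.00385 = 0 + j121 Ω
  Z3: Z = jωL = j·3.142e+04·0.0212 = 0 + j666 Ω
Step 3 — With the output port shorted to ground, the output series arm Z2 runs from the junction to ground; the shunt arm Z3 also runs from the junction to ground. They appear in parallel: Z3 || Z2 = 0 + j102.4 Ω.
Step 4 — Series with input arm Z1: Z_in = Z1 + (Z3 || Z2) = 0 + j164.9 Ω = 164.9∠90.0° Ω.
Step 5 — Power factor: PF = cos(φ) = Re(Z)/|Z| = 0/164.9 = 0.
Step 6 — Type: Im(Z) = 164.9 ⇒ lagging (phase φ = 90.0°).

PF = 0 (lagging, φ = 90.0°)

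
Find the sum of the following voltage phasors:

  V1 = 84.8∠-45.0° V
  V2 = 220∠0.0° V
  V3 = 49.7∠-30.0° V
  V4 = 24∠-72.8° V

Step 1 — Convert each phasor to rectangular form:
  V1 = 84.8·(cos(-45.0°) + j·sin(-45.0°)) = 59.96 - j59.96 V
  V2 = 220·(cos(0.0°) + j·sin(0.0°)) = 220 V
  V3 = 49.7·(cos(-30.0°) + j·sin(-30.0°)) = 43.04 - j24.85 V
  V4 = 24·(cos(-72.8°) + j·sin(-72.8°)) = 7.097 - j22.93 V
Step 2 — Sum components: V_total = 330.1 - j107.7 V.
Step 3 — Convert to polar: |V_total| = 347.2 V, ∠V_total = -18.1°.

V_total = 347.2∠-18.1° V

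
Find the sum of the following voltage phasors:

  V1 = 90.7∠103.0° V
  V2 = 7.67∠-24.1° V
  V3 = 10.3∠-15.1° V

Step 1 — Convert each phasor to rectangular form:
  V1 = 90.7·(cos(103.0°) + j·sin(103.0°)) = -20.4 + j88.38 V
  V2 = 7.67·(cos(-24.1°) + j·sin(-24.1°)) = 7.001 - j3.132 V
  V3 = 10.3·(cos(-15.1°) + j·sin(-15.1°)) = 9.944 - j2.683 V
Step 2 — Sum components: V_total = -3.457 + j82.56 V.
Step 3 — Convert to polar: |V_total| = 82.63 V, ∠V_total = 92.4°.

V_total = 82.63∠92.4° V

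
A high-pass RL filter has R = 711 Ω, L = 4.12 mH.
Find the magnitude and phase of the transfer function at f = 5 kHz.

Step 1 — Angular frequency: ω = 2π·5000 = 3.142e+04 rad/s.
Step 2 — Transfer function: H(jω) = jωL/(R + jωL).
Step 3 — Numerator jωL = j·129.4; denominator R + jωL = 711 + j129.4.
Step 4 — H = 0.03208 + j0.1762.
Step 5 — Magnitude: |H| = 0.1791 (-14.9 dB); phase: φ = 79.7°.

|H| = 0.1791 (-14.9 dB), φ = 79.7°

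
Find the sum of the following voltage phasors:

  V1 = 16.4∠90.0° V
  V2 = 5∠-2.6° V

Step 1 — Convert each phasor to rectangular form:
  V1 = 16.4·(cos(90.0°) + j·sin(90.0°)) = 0 + j16.4 V
  V2 = 5·(cos(-2.6°) + j·sin(-2.6°)) = 4.995 - j0.2268 V
Step 2 — Sum components: V_total = 4.995 + j16.17 V.
Step 3 — Convert to polar: |V_total| = 16.93 V, ∠V_total = 72.8°.

V_total = 16.93∠72.8° V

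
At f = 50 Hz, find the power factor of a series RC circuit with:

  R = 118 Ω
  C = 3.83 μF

Step 1 — Angular frequency: ω = 2π·f = 2π·50 = 314.2 rad/s.
Step 2 — Component impedances:
  R: Z = R = 118 Ω
  C: Z = 1/(jωC) = -j/(ω·C) = 0 - j831.1 Ω
Step 3 — Series combination: Z_total = R + C = 118 - j831.1 Ω = 839.4∠-81.9° Ω.
Step 4 — Power factor: PF = cos(φ) = Re(Z)/|Z| = 118/839.4 = 0.1406.
Step 5 — Type: Im(Z) = -831.1 ⇒ leading (phase φ = -81.9°).

PF = 0.1406 (leading, φ = -81.9°)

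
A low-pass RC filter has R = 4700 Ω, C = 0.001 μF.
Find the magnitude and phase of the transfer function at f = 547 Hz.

Step 1 — Angular frequency: ω = 2π·547 = 3437 rad/s.
Step 2 — Transfer function: H(jω) = 1/(1 + jωRC).
Step 3 — Denominator: 1 + jωRC = 1 + j·3437·4700·1e-09 = 1 + j0.01615.
Step 4 — H = 0.9997 - j0.01615.
Step 5 — Magnitude: |H| = 0.9999 (-0.0 dB); phase: φ = -0.9°.

|H| = 0.9999 (-0.0 dB), φ = -0.9°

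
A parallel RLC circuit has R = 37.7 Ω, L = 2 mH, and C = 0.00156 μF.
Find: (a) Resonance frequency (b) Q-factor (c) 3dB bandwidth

Step 1 — Resonance: ω₀ = 1/√(LC) = 1/√(0.002·1.56e-09) = 5.661e+05 rad/s.
Step 2 — f₀ = ω₀/(2π) = 9.01e+04 Hz.
Step 3 — Parallel Q: Q = R/(ω₀L) = 37.7/(5.661e+05·0.002) = 0.0333.
Step 4 — Bandwidth: Δω = ω₀/Q = 1.7e+07 rad/s; BW = Δω/(2π) = 2.706e+06 Hz.

(a) f₀ = 9.01e+04 Hz  (b) Q = 0.0333  (c) BW = 2.706e+06 Hz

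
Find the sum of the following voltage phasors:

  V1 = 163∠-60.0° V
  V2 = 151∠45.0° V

Step 1 — Convert each phasor to rectangular form:
  V1 = 163·(cos(-60.0°) + j·sin(-60.0°)) = 81.5 - j141.2 V
  V2 = 151·(cos(45.0°) + j·sin(45.0°)) = 106.8 + j106.8 V
Step 2 — Sum components: V_total = 188.3 - j34.39 V.
Step 3 — Convert to polar: |V_total| = 191.4 V, ∠V_total = -10.4°.

V_total = 191.4∠-10.4° V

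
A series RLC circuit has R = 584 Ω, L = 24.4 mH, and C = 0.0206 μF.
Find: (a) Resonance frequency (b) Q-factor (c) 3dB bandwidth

Step 1 — Resonance condition Im(Z)=0 gives ω₀ = 1/√(LC).
Step 2 — ω₀ = 1/√(0.0244·2.06e-08) = 4.46e+04 rad/s.
Step 3 — f₀ = ω₀/(2π) = 7099 Hz.
Step 4 — Series Q: Q = ω₀L/R = 4.46e+04·0.0244/584 = 1.864.
Step 5 — 3dB bandwidth: Δω = ω₀/Q = 2.393e+04 rad/s; BW = Δω/(2π) = 3809 Hz.

(a) f₀ = 7099 Hz  (b) Q = 1.864  (c) BW = 3809 Hz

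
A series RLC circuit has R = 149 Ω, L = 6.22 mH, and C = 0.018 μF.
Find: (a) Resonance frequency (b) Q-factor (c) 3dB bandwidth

Step 1 — Resonance: ω₀ = 1/√(LC) = 1/√(0.00622·1.8e-08) = 9.451e+04 rad/s.
Step 2 — f₀ = ω₀/(2π) = 1.504e+04 Hz.
Step 3 — Series Q: Q = ω₀L/R = 9.451e+04·0.00622/149 = 3.945.
Step 4 — Bandwidth: Δω = ω₀/Q = 2.395e+04 rad/s; BW = Δω/(2π) = 3813 Hz.

(a) f₀ = 1.504e+04 Hz  (b) Q = 3.945  (c) BW = 3813 Hz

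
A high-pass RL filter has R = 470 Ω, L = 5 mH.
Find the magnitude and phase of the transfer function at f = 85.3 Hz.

Step 1 — Angular frequency: ω = 2π·85.3 = 536 rad/s.
Step 2 — Transfer function: H(jω) = jωL/(R + jωL).
Step 3 — Numerator jωL = j·2.68; denominator R + jωL = 470 + j2.68.
Step 4 — H = 3.251e-05 + j0.005701.
Step 5 — Magnitude: |H| = 0.005702 (-44.9 dB); phase: φ = 89.7°.

|H| = 0.005702 (-44.9 dB), φ = 89.7°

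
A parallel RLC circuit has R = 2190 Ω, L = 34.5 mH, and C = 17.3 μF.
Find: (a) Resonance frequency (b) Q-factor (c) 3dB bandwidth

Step 1 — Resonance: ω₀ = 1/√(LC) = 1/√(0.0345·1.73e-05) = 1294 rad/s.
Step 2 — f₀ = ω₀/(2π) = 206 Hz.
Step 3 — Parallel Q: Q = R/(ω₀L) = 2190/(1294·0.0345) = 49.04.
Step 4 — Bandwidth: Δω = ω₀/Q = 26.39 rad/s; BW = Δω/(2π) = 4.201 Hz.

(a) f₀ = 206 Hz  (b) Q = 49.04  (c) BW = 4.201 Hz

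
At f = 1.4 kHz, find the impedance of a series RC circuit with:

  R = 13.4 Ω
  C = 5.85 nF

Step 1 — Angular frequency: ω = 2π·f = 2π·1400 = 8796 rad/s.
Step 2 — Component impedances:
  R: Z = R = 13.4 Ω
  C: Z = 1/(jωC) = -j/(ω·C) = 0 - j1.943e+04 Ω
Step 3 — Series combination: Z_total = R + C = 13.4 - j1.943e+04 Ω = 1.943e+04∠-90.0° Ω.

Z = 13.4 - j1.943e+04 Ω = 1.943e+04∠-90.0° Ω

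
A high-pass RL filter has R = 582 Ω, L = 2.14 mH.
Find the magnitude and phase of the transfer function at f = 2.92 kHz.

Step 1 — Angular frequency: ω = 2π·2920 = 1.835e+04 rad/s.
Step 2 — Transfer function: H(jω) = jωL/(R + jωL).
Step 3 — Numerator jωL = j·39.26; denominator R + jωL = 582 + j39.26.
Step 4 — H = 0.00453 + j0.06716.
Step 5 — Magnitude: |H| = 0.06731 (-23.4 dB); phase: φ = 86.1°.

|H| = 0.06731 (-23.4 dB), φ = 86.1°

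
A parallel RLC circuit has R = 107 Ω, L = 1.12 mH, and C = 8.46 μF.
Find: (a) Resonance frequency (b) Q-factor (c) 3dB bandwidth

Step 1 — Resonance: ω₀ = 1/√(LC) = 1/√(0.00112·8.46e-06) = 1.027e+04 rad/s.
Step 2 — f₀ = ω₀/(2π) = 1635 Hz.
Step 3 — Parallel Q: Q = R/(ω₀L) = 107/(1.027e+04·0.00112) = 9.3.
Step 4 — Bandwidth: Δω = ω₀/Q = 1105 rad/s; BW = Δω/(2π) = 175.8 Hz.

(a) f₀ = 1635 Hz  (b) Q = 9.3  (c) BW = 175.8 Hz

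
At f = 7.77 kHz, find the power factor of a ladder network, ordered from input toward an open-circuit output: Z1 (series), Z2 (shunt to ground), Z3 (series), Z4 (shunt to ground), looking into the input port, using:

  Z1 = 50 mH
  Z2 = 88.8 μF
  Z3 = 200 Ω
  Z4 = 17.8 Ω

Step 1 — Angular frequency: ω = 2π·f = 2π·7770 = 4.882e+04 rad/s.
Step 2 — Component impedances:
  Z1: Z = jωL = j·4.882e+04·0.05 = 0 + j2441 Ω
  Z2: Z = 1/(jωC) = -j/(ω·C) = 0 - j0.2307 Ω
  Z3: Z = R = 200 Ω
  Z4: Z = R = 17.8 Ω
Step 3 — Ladder network (open output): work backward from the far end, alternating series and parallel combinations. Z_in = 0.0002443 + j2441 Ω = 2441∠90.0° Ω.
Step 4 — Power factor: PF = cos(φ) = Re(Z)/|Z| = 0.0002443/2441 = 1.001e-07.
Step 5 — Type: Im(Z) = 2441 ⇒ lagging (phase φ = 90.0°).

PF = 1.001e-07 (lagging, φ = 90.0°)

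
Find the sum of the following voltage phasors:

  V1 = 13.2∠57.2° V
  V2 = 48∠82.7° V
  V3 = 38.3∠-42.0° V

Step 1 — Convert each phasor to rectangular form:
  V1 = 13.2·(cos(57.2°) + j·sin(57.2°)) = 7.151 + j11.1 V
  V2 = 48·(cos(82.7°) + j·sin(82.7°)) = 6.099 + j47.61 V
  V3 = 38.3·(cos(-42.0°) + j·sin(-42.0°)) = 28.46 - j25.63 V
Step 2 — Sum components: V_total = 41.71 + j33.08 V.
Step 3 — Convert to polar: |V_total| = 53.24 V, ∠V_total = 38.4°.

V_total = 53.24∠38.4° V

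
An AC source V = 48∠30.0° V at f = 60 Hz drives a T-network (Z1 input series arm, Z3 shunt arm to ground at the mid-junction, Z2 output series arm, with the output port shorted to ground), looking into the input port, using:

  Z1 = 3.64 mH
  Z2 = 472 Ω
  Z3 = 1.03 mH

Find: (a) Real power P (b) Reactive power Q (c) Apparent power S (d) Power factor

Step 1 — Angular frequency: ω = 2π·f = 2π·60 = 377 rad/s.
Step 2 — Component impedances:
  Z1: Z = jωL = j·377·0.00364 = 0 + j1.372 Ω
  Z2: Z = R = 472 Ω
  Z3: Z = jωL = j·377·0.00103 = 0 + j0.3883 Ω
Step 3 — With the output port shorted to ground, the output series arm Z2 runs from the junction to ground; the shunt arm Z3 also runs from the junction to ground. They appear in parallel: Z3 || Z2 = 0.0003194 + j0.3883 Ω.
Step 4 — Series with input arm Z1: Z_in = Z1 + (Z3 || Z2) = 0.0003194 + j1.761 Ω = 1.761∠90.0° Ω.
Step 5 — Source phasor: V = 48∠30.0° V = 41.57 + j24 V.
Step 6 — Current: I = V / Z = 13.64 - j23.61 A = 27.26∠-60.0° A.
Step 7 — Complex power: S = V·I* = 0.2375 + j1309 VA.
Step 8 — Real power: P = Re(S) = 0.2375 W.
Step 9 — Reactive power: Q = Im(S) = 1309 VAR.
Step 10 — Apparent power: |S| = 1309 VA.
Step 11 — Power factor: PF = P/|S| = 0.0001814 (lagging).

(a) P = 0.2375 W  (b) Q = 1309 VAR  (c) S = 1309 VA  (d) PF = 0.0001814 (lagging)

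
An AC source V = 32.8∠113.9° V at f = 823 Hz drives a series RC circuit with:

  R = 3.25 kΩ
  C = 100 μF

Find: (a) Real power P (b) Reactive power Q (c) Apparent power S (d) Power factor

Step 1 — Angular frequency: ω = 2π·f = 2π·823 = 5171 rad/s.
Step 2 — Component impedances:
  R: Z = R = 3250 Ω
  C: Z = 1/(jωC) = -j/(ω·C) = 0 - j1.934 Ω
Step 3 — Series combination: Z_total = R + C = 3250 - j1.934 Ω = 3250∠-0.0° Ω.
Step 4 — Source phasor: V = 32.8∠113.9° V = -13.29 + j29.99 V.
Step 5 — Current: I = V / Z = -0.004094 + j0.009224 A = 0.01009∠113.9° A.
Step 6 — Complex power: S = V·I* = 0.331 - j0.000197 VA.
Step 7 — Real power: P = Re(S) = 0.331 W.
Step 8 — Reactive power: Q = Im(S) = -0.000197 VAR.
Step 9 — Apparent power: |S| = 0.331 VA.
Step 10 — Power factor: PF = P/|S| = 1 (leading).

(a) P = 0.331 W  (b) Q = -0.000197 VAR  (c) S = 0.331 VA  (d) PF = 1 (leading)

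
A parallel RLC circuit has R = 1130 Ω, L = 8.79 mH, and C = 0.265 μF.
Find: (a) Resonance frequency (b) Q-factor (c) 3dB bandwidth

Step 1 — Resonance: ω₀ = 1/√(LC) = 1/√(0.00879·2.65e-07) = 2.072e+04 rad/s.
Step 2 — f₀ = ω₀/(2π) = 3298 Hz.
Step 3 — Parallel Q: Q = R/(ω₀L) = 1130/(2.072e+04·0.00879) = 6.205.
Step 4 — Bandwidth: Δω = ω₀/Q = 3339 rad/s; BW = Δω/(2π) = 531.5 Hz.

(a) f₀ = 3298 Hz  (b) Q = 6.205  (c) BW = 531.5 Hz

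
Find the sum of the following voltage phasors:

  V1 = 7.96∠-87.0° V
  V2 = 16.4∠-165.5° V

Step 1 — Convert each phasor to rectangular form:
  V1 = 7.96·(cos(-87.0°) + j·sin(-87.0°)) = 0.4166 - j7.949 V
  V2 = 16.4·(cos(-165.5°) + j·sin(-165.5°)) = -15.88 - j4.106 V
Step 2 — Sum components: V_total = -15.46 - j12.06 V.
Step 3 — Convert to polar: |V_total| = 19.61 V, ∠V_total = -142.1°.

V_total = 19.61∠-142.1° V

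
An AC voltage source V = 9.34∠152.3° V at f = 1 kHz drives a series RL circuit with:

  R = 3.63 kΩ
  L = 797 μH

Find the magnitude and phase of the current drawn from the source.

Step 1 — Angular frequency: ω = 2π·f = 2π·1000 = 6283 rad/s.
Step 2 — Component impedances:
  R: Z = R = 3630 Ω
  L: Z = jωL = j·6283·0.000797 = 0 + j5.008 Ω
Step 3 — Series combination: Z_total = R + L = 3630 + j5.008 Ω = 3630∠0.1° Ω.
Step 4 — Source phasor: V = 9.34∠152.3° V = -8.27 + j4.342 V.
Step 5 — Ohm's law: I = V / Z_total = (-8.27 + j4.342) / (3630 + j5.008) = -0.002276 + j0.001199 A.
Step 6 — Convert to polar: |I| = 0.002573 A, ∠I = 152.2°.

I = 0.002573∠152.2° A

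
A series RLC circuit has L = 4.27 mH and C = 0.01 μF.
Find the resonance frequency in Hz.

Step 1 — Resonance condition Im(Z)=0 gives ω₀ = 1/√(LC).
Step 2 — ω₀ = 1/√(0.00427·1e-08) = 1.53e+05 rad/s.
Step 3 — f₀ = ω₀/(2π) = 2.436e+04 Hz.

f₀ = 2.436e+04 Hz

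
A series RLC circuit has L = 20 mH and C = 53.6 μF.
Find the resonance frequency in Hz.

Step 1 — Resonance condition Im(Z)=0 gives ω₀ = 1/√(LC).
Step 2 — ω₀ = 1/√(0.02·5.36e-05) = 965.8 rad/s.
Step 3 — f₀ = ω₀/(2π) = 153.7 Hz.

f₀ = 153.7 Hz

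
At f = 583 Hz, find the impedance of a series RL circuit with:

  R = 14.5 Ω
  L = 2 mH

Step 1 — Angular frequency: ω = 2π·f = 2π·583 = 3663 rad/s.
Step 2 — Component impedances:
  R: Z = R = 14.5 Ω
  L: Z = jωL = j·3663·0.002 = 0 + j7.326 Ω
Step 3 — Series combination: Z_total = R + L = 14.5 + j7.326 Ω = 16.25∠26.8° Ω.

Z = 14.5 + j7.326 Ω = 16.25∠26.8° Ω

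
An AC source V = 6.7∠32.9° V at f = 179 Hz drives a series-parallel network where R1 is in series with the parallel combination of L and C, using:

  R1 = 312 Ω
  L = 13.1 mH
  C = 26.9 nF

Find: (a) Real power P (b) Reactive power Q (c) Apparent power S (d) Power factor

Step 1 — Angular frequency: ω = 2π·f = 2π·179 = 1125 rad/s.
Step 2 — Component impedances:
  R1: Z = R = 312 Ω
  L: Z = jωL = j·1125·0.0131 = 0 + j14.73 Ω
  C: Z = 1/(jωC) = -j/(ω·C) = 0 - j3.305e+04 Ω
Step 3 — Parallel branch: L || C = 1/(1/L + 1/C) = 0 + j14.74 Ω.
Step 4 — Series with R1: Z_total = R1 + (L || C) = 312 + j14.74 Ω = 312.3∠2.7° Ω.
Step 5 — Source phasor: V = 6.7∠32.9° V = 5.625 + j3.639 V.
Step 6 — Current: I = V / Z = 0.01854 + j0.01079 A = 0.02145∠30.2° A.
Step 7 — Complex power: S = V·I* = 0.1436 + j0.006782 VA.
Step 8 — Real power: P = Re(S) = 0.1436 W.
Step 9 — Reactive power: Q = Im(S) = 0.006782 VAR.
Step 10 — Apparent power: |S| = 0.1437 VA.
Step 11 — Power factor: PF = P/|S| = 0.9989 (lagging).

(a) P = 0.1436 W  (b) Q = 0.006782 VAR  (c) S = 0.1437 VA  (d) PF = 0.9989 (lagging)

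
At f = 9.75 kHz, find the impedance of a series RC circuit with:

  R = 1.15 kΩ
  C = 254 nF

Step 1 — Angular frequency: ω = 2π·f = 2π·9750 = 6.126e+04 rad/s.
Step 2 — Component impedances:
  R: Z = R = 1150 Ω
  C: Z = 1/(jωC) = -j/(ω·C) = 0 - j64.27 Ω
Step 3 — Series combination: Z_total = R + C = 1150 - j64.27 Ω = 1152∠-3.2° Ω.

Z = 1150 - j64.27 Ω = 1152∠-3.2° Ω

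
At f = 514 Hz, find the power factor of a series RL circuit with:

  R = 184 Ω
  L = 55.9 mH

Step 1 — Angular frequency: ω = 2π·f = 2π·514 = 3230 rad/s.
Step 2 — Component impedances:
  R: Z = R = 184 Ω
  L: Z = jωL = j·3230·0.0559 = 0 + j180.5 Ω
Step 3 — Series combination: Z_total = R + L = 184 + j180.5 Ω = 257.8∠44.5° Ω.
Step 4 — Power factor: PF = cos(φ) = Re(Z)/|Z| = 184/257.77 = 0.7138.
Step 5 — Type: Im(Z) = 180.5 ⇒ lagging (phase φ = 44.5°).

PF = 0.7138 (lagging, φ = 44.5°)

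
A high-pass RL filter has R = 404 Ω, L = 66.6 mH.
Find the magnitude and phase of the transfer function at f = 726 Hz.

Step 1 — Angular frequency: ω = 2π·726 = 4562 rad/s.
Step 2 — Transfer function: H(jω) = jωL/(R + jωL).
Step 3 — Numerator jωL = j·303.8; denominator R + jωL = 404 + j303.8.
Step 4 — H = 0.3612 + j0.4804.
Step 5 — Magnitude: |H| = 0.601 (-4.4 dB); phase: φ = 53.1°.

|H| = 0.601 (-4.4 dB), φ = 53.1°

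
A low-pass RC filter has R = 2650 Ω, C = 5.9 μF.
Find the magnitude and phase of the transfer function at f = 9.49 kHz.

Step 1 — Angular frequency: ω = 2π·9490 = 5.963e+04 rad/s.
Step 2 — Transfer function: H(jω) = 1/(1 + jωRC).
Step 3 — Denominator: 1 + jωRC = 1 + j·5.963e+04·2650·5.9e-06 = 1 + j932.3.
Step 4 — H = 1.151e-06 - j0.001073.
Step 5 — Magnitude: |H| = 0.001073 (-59.4 dB); phase: φ = -89.9°.

|H| = 0.001073 (-59.4 dB), φ = -89.9°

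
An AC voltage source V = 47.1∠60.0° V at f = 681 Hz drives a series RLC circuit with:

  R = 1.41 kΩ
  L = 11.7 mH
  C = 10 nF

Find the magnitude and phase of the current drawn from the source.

Step 1 — Angular frequency: ω = 2π·f = 2π·681 = 4279 rad/s.
Step 2 — Component impedances:
  R: Z = R = 1410 Ω
  L: Z = jωL = j·4279·0.0117 = 0 + j50.06 Ω
  C: Z = 1/(jωC) = -j/(ω·C) = 0 - j2.337e+04 Ω
Step 3 — Series combination: Z_total = R + L + C = 1410 - j2.332e+04 Ω = 2.336e+04∠-86.5° Ω.
Step 4 — Source phasor: V = 47.1∠60.0° V = 23.55 + j40.79 V.
Step 5 — Ohm's law: I = V / Z_total = (23.55 + j40.79) / (1410 - j2.332e+04) = -0.001682 + j0.001112 A.
Step 6 — Convert to polar: |I| = 0.002016 A, ∠I = 146.5°.

I = 0.002016∠146.5° A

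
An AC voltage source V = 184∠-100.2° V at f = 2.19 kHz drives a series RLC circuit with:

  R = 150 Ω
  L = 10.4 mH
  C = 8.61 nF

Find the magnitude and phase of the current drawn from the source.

Step 1 — Angular frequency: ω = 2π·f = 2π·2190 = 1.376e+04 rad/s.
Step 2 — Component impedances:
  R: Z = R = 150 Ω
  L: Z = jωL = j·1.376e+04·0.0104 = 0 + j143.1 Ω
  C: Z = 1/(jωC) = -j/(ω·C) = 0 - j8441 Ω
Step 3 — Series combination: Z_total = R + L + C = 150 - j8297 Ω = 8299∠-89.0° Ω.
Step 4 — Source phasor: V = 184∠-100.2° V = -32.58 - j181.1 V.
Step 5 — Ohm's law: I = V / Z_total = (-32.58 - j181.1) / (150 - j8297) = 0.02175 - j0.00432 A.
Step 6 — Convert to polar: |I| = 0.02217 A, ∠I = -11.2°.

I = 0.02217∠-11.2° A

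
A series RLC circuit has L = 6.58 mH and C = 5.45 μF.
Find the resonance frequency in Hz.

Step 1 — Resonance condition Im(Z)=0 gives ω₀ = 1/√(LC).
Step 2 — ω₀ = 1/√(0.00658·5.45e-06) = 5281 rad/s.
Step 3 — f₀ = ω₀/(2π) = 840.4 Hz.

f₀ = 840.4 Hz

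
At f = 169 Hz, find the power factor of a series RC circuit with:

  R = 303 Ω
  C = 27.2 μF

Step 1 — Angular frequency: ω = 2π·f = 2π·169 = 1062 rad/s.
Step 2 — Component impedances:
  R: Z = R = 303 Ω
  C: Z = 1/(jωC) = -j/(ω·C) = 0 - j34.62 Ω
Step 3 — Series combination: Z_total = R + C = 303 - j34.62 Ω = 305∠-6.5° Ω.
Step 4 — Power factor: PF = cos(φ) = Re(Z)/|Z| = 303/304.97 = 0.9935.
Step 5 — Type: Im(Z) = -34.62 ⇒ leading (phase φ = -6.5°).

PF = 0.9935 (leading, φ = -6.5°)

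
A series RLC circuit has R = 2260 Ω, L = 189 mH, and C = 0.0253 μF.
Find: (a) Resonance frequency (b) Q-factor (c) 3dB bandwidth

Step 1 — Resonance: ω₀ = 1/√(LC) = 1/√(0.189·2.53e-08) = 1.446e+04 rad/s.
Step 2 — f₀ = ω₀/(2π) = 2302 Hz.
Step 3 — Series Q: Q = ω₀L/R = 1.446e+04·0.189/2260 = 1.209.
Step 4 — Bandwidth: Δω = ω₀/Q = 1.196e+04 rad/s; BW = Δω/(2π) = 1903 Hz.

(a) f₀ = 2302 Hz  (b) Q = 1.209  (c) BW = 1903 Hz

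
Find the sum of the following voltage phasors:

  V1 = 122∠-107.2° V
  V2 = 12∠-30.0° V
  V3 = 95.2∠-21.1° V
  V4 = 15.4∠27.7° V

Step 1 — Convert each phasor to rectangular form:
  V1 = 122·(cos(-107.2°) + j·sin(-107.2°)) = -36.08 - j116.5 V
  V2 = 12·(cos(-30.0°) + j·sin(-30.0°)) = 10.39 - j6 V
  V3 = 95.2·(cos(-21.1°) + j·sin(-21.1°)) = 88.82 - j34.27 V
  V4 = 15.4·(cos(27.7°) + j·sin(27.7°)) = 13.64 + j7.159 V
Step 2 — Sum components: V_total = 76.77 - j149.7 V.
Step 3 — Convert to polar: |V_total| = 168.2 V, ∠V_total = -62.8°.

V_total = 168.2∠-62.8° V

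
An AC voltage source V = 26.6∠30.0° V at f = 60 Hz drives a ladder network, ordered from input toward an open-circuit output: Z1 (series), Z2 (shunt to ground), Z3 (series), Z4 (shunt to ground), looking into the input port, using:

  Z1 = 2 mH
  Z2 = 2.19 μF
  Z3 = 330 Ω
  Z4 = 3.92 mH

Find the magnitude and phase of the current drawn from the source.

Step 1 — Angular frequency: ω = 2π·f = 2π·60 = 377 rad/s.
Step 2 — Component impedances:
  Z1: Z = jωL = j·377·0.002 = 0 + j0.754 Ω
  Z2: Z = 1/(jωC) = -j/(ω·C) = 0 - j1211 Ω
  Z3: Z = R = 330 Ω
  Z4: Z = jωL = j·377·0.00392 = 0 + j1.478 Ω
Step 3 — Ladder network (open output): work backward from the far end, alternating series and parallel combinations. Z_in = 307.9 - j81.76 Ω = 318.6∠-14.9° Ω.
Step 4 — Source phasor: V = 26.6∠30.0° V = 23.04 + j13.3 V.
Step 5 — Ohm's law: I = V / Z_total = (23.04 + j13.3) / (307.9 - j81.76) = 0.05918 + j0.05891 A.
Step 6 — Convert to polar: |I| = 0.0835 A, ∠I = 44.9°.

I = 0.0835∠44.9° A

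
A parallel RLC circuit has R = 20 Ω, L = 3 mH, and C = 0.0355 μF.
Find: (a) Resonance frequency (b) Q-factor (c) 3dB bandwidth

Step 1 — Resonance: ω₀ = 1/√(LC) = 1/√(0.003·3.55e-08) = 9.69e+04 rad/s.
Step 2 — f₀ = ω₀/(2π) = 1.542e+04 Hz.
Step 3 — Parallel Q: Q = R/(ω₀L) = 20/(9.69e+04·0.003) = 0.0688.
Step 4 — Bandwidth: Δω = ω₀/Q = 1.408e+06 rad/s; BW = Δω/(2π) = 2.242e+05 Hz.

(a) f₀ = 1.542e+04 Hz  (b) Q = 0.0688  (c) BW = 2.242e+05 Hz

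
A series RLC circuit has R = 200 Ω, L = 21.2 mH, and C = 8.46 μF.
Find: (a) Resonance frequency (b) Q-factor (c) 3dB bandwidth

Step 1 — Resonance: ω₀ = 1/√(LC) = 1/√(0.0212·8.46e-06) = 2361 rad/s.
Step 2 — f₀ = ω₀/(2π) = 375.8 Hz.
Step 3 — Series Q: Q = ω₀L/R = 2361·0.0212/200 = 0.2503.
Step 4 — Bandwidth: Δω = ω₀/Q = 9434 rad/s; BW = Δω/(2π) = 1501 Hz.

(a) f₀ = 375.8 Hz  (b) Q = 0.2503  (c) BW = 1501 Hz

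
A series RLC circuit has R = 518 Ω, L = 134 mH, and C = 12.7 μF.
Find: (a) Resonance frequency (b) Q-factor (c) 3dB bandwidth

Step 1 — Resonance condition Im(Z)=0 gives ω₀ = 1/√(LC).
Step 2 — ω₀ = 1/√(0.134·1.27e-05) = 766.6 rad/s.
Step 3 — f₀ = ω₀/(2π) = 122 Hz.
Step 4 — Series Q: Q = ω₀L/R = 766.6·0.134/518 = 0.1983.
Step 5 — 3dB bandwidth: Δω = ω₀/Q = 3866 rad/s; BW = Δω/(2π) = 615.2 Hz.

(a) f₀ = 122 Hz  (b) Q = 0.1983  (c) BW = 615.2 Hz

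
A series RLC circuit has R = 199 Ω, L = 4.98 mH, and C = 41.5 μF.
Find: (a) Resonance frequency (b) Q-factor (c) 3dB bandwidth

Step 1 — Resonance: ω₀ = 1/√(LC) = 1/√(0.00498·4.15e-05) = 2200 rad/s.
Step 2 — f₀ = ω₀/(2π) = 350.1 Hz.
Step 3 — Series Q: Q = ω₀L/R = 2200·0.00498/199 = 0.05505.
Step 4 — Bandwidth: Δω = ω₀/Q = 3.996e+04 rad/s; BW = Δω/(2π) = 6360 Hz.

(a) f₀ = 350.1 Hz  (b) Q = 0.05505  (c) BW = 6360 Hz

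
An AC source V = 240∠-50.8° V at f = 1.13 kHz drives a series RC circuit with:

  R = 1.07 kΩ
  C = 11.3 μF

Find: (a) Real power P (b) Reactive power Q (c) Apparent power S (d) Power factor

Step 1 — Angular frequency: ω = 2π·f = 2π·1130 = 7100 rad/s.
Step 2 — Component impedances:
  R: Z = R = 1070 Ω
  C: Z = 1/(jωC) = -j/(ω·C) = 0 - j12.46 Ω
Step 3 — Series combination: Z_total = R + C = 1070 - j12.46 Ω = 1070∠-0.7° Ω.
Step 4 — Source phasor: V = 240∠-50.8° V = 151.7 - j186 V.
Step 5 — Current: I = V / Z = 0.1438 - j0.1721 A = 0.2243∠-50.1° A.
Step 6 — Complex power: S = V·I* = 53.82 - j0.627 VA.
Step 7 — Real power: P = Re(S) = 53.82 W.
Step 8 — Reactive power: Q = Im(S) = -0.627 VAR.
Step 9 — Apparent power: |S| = 53.83 VA.
Step 10 — Power factor: PF = P/|S| = 0.9999 (leading).

(a) P = 53.82 W  (b) Q = -0.627 VAR  (c) S = 53.83 VA  (d) PF = 0.9999 (leading)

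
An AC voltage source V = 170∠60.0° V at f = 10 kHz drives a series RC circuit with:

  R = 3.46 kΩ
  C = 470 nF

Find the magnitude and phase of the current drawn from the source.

Step 1 — Angular frequency: ω = 2π·f = 2π·1e+04 = 6.283e+04 rad/s.
Step 2 — Component impedances:
  R: Z = R = 3460 Ω
  C: Z = 1/(jωC) = -j/(ω·C) = 0 - j33.86 Ω
Step 3 — Series combination: Z_total = R + C = 3460 - j33.86 Ω = 3460∠-0.6° Ω.
Step 4 — Source phasor: V = 170∠60.0° V = 85 + j147.2 V.
Step 5 — Ohm's law: I = V / Z_total = (85 + j147.2) / (3460 - j33.86) = 0.02415 + j0.04279 A.
Step 6 — Convert to polar: |I| = 0.04913 A, ∠I = 60.6°.

I = 0.04913∠60.6° A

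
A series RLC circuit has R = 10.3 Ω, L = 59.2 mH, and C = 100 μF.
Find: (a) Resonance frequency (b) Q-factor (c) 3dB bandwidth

Step 1 — Resonance: ω₀ = 1/√(LC) = 1/√(0.0592·0.0001) = 411 rad/s.
Step 2 — f₀ = ω₀/(2π) = 65.41 Hz.
Step 3 — Series Q: Q = ω₀L/R = 411·0.0592/10.3 = 2.362.
Step 4 — Bandwidth: Δω = ω₀/Q = 174 rad/s; BW = Δω/(2π) = 27.69 Hz.

(a) f₀ = 65.41 Hz  (b) Q = 2.362  (c) BW = 27.69 Hz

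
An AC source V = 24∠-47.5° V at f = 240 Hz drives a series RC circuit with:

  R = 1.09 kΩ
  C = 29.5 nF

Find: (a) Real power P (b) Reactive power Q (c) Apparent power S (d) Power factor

Step 1 — Angular frequency: ω = 2π·f = 2π·240 = 1508 rad/s.
Step 2 — Component impedances:
  R: Z = R = 1090 Ω
  C: Z = 1/(jωC) = -j/(ω·C) = 0 - j2.248e+04 Ω
Step 3 — Series combination: Z_total = R + C = 1090 - j2.248e+04 Ω = 2.251e+04∠-87.2° Ω.
Step 4 — Source phasor: V = 24∠-47.5° V = 16.21 - j17.69 V.
Step 5 — Current: I = V / Z = 0.0008202 + j0.0006815 A = 0.001066∠39.7° A.
Step 6 — Complex power: S = V·I* = 0.00124 - j0.02556 VA.
Step 7 — Real power: P = Re(S) = 0.00124 W.
Step 8 — Reactive power: Q = Im(S) = -0.02556 VAR.
Step 9 — Apparent power: |S| = 0.02559 VA.
Step 10 — Power factor: PF = P/|S| = 0.04843 (leading).

(a) P = 0.00124 W  (b) Q = -0.02556 VAR  (c) S = 0.02559 VA  (d) PF = 0.04843 (leading)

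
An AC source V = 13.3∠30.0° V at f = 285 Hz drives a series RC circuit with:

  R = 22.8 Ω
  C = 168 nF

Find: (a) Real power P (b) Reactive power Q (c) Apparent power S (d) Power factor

Step 1 — Angular frequency: ω = 2π·f = 2π·285 = 1791 rad/s.
Step 2 — Component impedances:
  R: Z = R = 22.8 Ω
  C: Z = 1/(jωC) = -j/(ω·C) = 0 - j3324 Ω
Step 3 — Series combination: Z_total = R + C = 22.8 - j3324 Ω = 3324∠-89.6° Ω.
Step 4 — Source phasor: V = 13.3∠30.0° V = 11.52 + j6.65 V.
Step 5 — Current: I = V / Z = -0.001977 + j0.003479 A = 0.004001∠119.6° A.
Step 6 — Complex power: S = V·I* = 0.000365 - j0.05321 VA.
Step 7 — Real power: P = Re(S) = 0.000365 W.
Step 8 — Reactive power: Q = Im(S) = -0.05321 VAR.
Step 9 — Apparent power: |S| = 0.05321 VA.
Step 10 — Power factor: PF = P/|S| = 0.006859 (leading).

(a) P = 0.000365 W  (b) Q = -0.05321 VAR  (c) S = 0.05321 VA  (d) PF = 0.006859 (leading)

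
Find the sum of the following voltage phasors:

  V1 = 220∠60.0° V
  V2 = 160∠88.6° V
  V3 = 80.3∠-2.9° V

Step 1 — Convert each phasor to rectangular form:
  V1 = 220·(cos(60.0°) + j·sin(60.0°)) = 110 + j190.5 V
  V2 = 160·(cos(88.6°) + j·sin(88.6°)) = 3.909 + j160 V
  V3 = 80.3·(cos(-2.9°) + j·sin(-2.9°)) = 80.2 - j4.063 V
Step 2 — Sum components: V_total = 194.1 + j346.4 V.
Step 3 — Convert to polar: |V_total| = 397.1 V, ∠V_total = 60.7°.

V_total = 397.1∠60.7° V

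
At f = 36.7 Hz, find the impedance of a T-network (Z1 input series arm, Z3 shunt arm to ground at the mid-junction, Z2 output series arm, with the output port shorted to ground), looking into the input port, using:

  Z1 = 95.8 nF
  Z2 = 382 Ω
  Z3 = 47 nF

Step 1 — Angular frequency: ω = 2π·f = 2π·36.7 = 230.6 rad/s.
Step 2 — Component impedances:
  Z1: Z = 1/(jωC) = -j/(ω·C) = 0 - j4.527e+04 Ω
  Z2: Z = R = 382 Ω
  Z3: Z = 1/(jωC) = -j/(ω·C) = 0 - j9.227e+04 Ω
Step 3 — With the output port shorted to ground, the output series arm Z2 runs from the junction to ground; the shunt arm Z3 also runs from the junction to ground. They appear in parallel: Z3 || Z2 = 382 - j1.581 Ω.
Step 4 — Series with input arm Z1: Z_in = Z1 + (Z3 || Z2) = 382 - j4.527e+04 Ω = 4.527e+04∠-89.5° Ω.

Z = 382 - j4.527e+04 Ω = 4.527e+04∠-89.5° Ω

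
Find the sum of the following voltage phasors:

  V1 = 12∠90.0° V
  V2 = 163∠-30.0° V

Step 1 — Convert each phasor to rectangular form:
  V1 = 12·(cos(90.0°) + j·sin(90.0°)) = 0 + j12 V
  V2 = 163·(cos(-30.0°) + j·sin(-30.0°)) = 141.2 - j81.5 V
Step 2 — Sum components: V_total = 141.2 - j69.5 V.
Step 3 — Convert to polar: |V_total| = 157.3 V, ∠V_total = -26.2°.

V_total = 157.3∠-26.2° V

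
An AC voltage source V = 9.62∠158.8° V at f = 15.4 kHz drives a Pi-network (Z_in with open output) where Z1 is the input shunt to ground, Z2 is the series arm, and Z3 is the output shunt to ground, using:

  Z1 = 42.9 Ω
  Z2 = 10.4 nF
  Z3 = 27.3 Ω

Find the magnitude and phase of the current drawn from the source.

Step 1 — Angular frequency: ω = 2π·f = 2π·1.54e+04 = 9.676e+04 rad/s.
Step 2 — Component impedances:
  Z1: Z = R = 42.9 Ω
  Z2: Z = 1/(jωC) = -j/(ω·C) = 0 - j993.7 Ω
  Z3: Z = R = 27.3 Ω
Step 3 — With open output, the series arm Z2 and the output shunt Z3 appear in series to ground: Z2 + Z3 = 27.3 - j993.7 Ω.
Step 4 — Parallel with input shunt Z1: Z_in = Z1 || (Z2 + Z3) = 42.77 - j1.843 Ω = 42.81∠-2.5° Ω.
Step 5 — Source phasor: V = 9.62∠158.8° V = -8.969 + j3.479 V.
Step 6 — Ohm's law: I = V / Z_total = (-8.969 + j3.479) / (42.77 - j1.843) = -0.2128 + j0.07217 A.
Step 7 — Convert to polar: |I| = 0.2247 A, ∠I = 161.3°.

I = 0.2247∠161.3° A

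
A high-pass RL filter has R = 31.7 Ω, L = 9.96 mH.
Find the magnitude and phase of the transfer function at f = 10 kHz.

Step 1 — Angular frequency: ω = 2π·1e+04 = 6.283e+04 rad/s.
Step 2 — Transfer function: H(jω) = jωL/(R + jωL).
Step 3 — Numerator jωL = j·625.8; denominator R + jωL = 31.7 + j625.8.
Step 4 — H = 0.9974 + j0.05053.
Step 5 — Magnitude: |H| = 0.9987 (-0.0 dB); phase: φ = 2.9°.

|H| = 0.9987 (-0.0 dB), φ = 2.9°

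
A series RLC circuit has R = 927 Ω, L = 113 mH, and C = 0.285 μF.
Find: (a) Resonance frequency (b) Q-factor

Step 1 — Resonance condition Im(Z)=0 gives ω₀ = 1/√(LC).
Step 2 — ω₀ = 1/√(0.113·2.85e-07) = 5572 rad/s.
Step 3 — f₀ = ω₀/(2π) = 886.9 Hz.
Step 4 — Series Q: Q = ω₀L/R = 5572·0.113/927 = 0.6793.

(a) f₀ = 886.9 Hz  (b) Q = 0.6793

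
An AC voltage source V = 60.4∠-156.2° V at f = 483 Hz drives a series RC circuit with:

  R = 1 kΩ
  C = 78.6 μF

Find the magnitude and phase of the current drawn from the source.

Step 1 — Angular frequency: ω = 2π·f = 2π·483 = 3035 rad/s.
Step 2 — Component impedances:
  R: Z = R = 1000 Ω
  C: Z = 1/(jωC) = -j/(ω·C) = 0 - j4.192 Ω
Step 3 — Series combination: Z_total = R + C = 1000 - j4.192 Ω = 1000∠-0.2° Ω.
Step 4 — Source phasor: V = 60.4∠-156.2° V = -55.26 - j24.37 V.
Step 5 — Ohm's law: I = V / Z_total = (-55.26 - j24.37) / (1000 - j4.192) = -0.05516 - j0.02461 A.
Step 6 — Convert to polar: |I| = 0.0604 A, ∠I = -156.0°.

I = 0.0604∠-156.0° A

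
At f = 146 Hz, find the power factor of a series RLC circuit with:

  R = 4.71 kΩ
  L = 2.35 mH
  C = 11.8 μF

Step 1 — Angular frequency: ω = 2π·f = 2π·146 = 917.3 rad/s.
Step 2 — Component impedances:
  R: Z = R = 4710 Ω
  L: Z = jωL = j·917.3·0.00235 = 0 + j2.156 Ω
  C: Z = 1/(jωC) = -j/(ω·C) = 0 - j92.38 Ω
Step 3 — Series combination: Z_total = R + L + C = 4710 - j90.23 Ω = 4711∠-1.1° Ω.
Step 4 — Power factor: PF = cos(φ) = Re(Z)/|Z| = 4710/4711 = 0.9998.
Step 5 — Type: Im(Z) = -90.23 ⇒ leading (phase φ = -1.1°).

PF = 0.9998 (leading, φ = -1.1°)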